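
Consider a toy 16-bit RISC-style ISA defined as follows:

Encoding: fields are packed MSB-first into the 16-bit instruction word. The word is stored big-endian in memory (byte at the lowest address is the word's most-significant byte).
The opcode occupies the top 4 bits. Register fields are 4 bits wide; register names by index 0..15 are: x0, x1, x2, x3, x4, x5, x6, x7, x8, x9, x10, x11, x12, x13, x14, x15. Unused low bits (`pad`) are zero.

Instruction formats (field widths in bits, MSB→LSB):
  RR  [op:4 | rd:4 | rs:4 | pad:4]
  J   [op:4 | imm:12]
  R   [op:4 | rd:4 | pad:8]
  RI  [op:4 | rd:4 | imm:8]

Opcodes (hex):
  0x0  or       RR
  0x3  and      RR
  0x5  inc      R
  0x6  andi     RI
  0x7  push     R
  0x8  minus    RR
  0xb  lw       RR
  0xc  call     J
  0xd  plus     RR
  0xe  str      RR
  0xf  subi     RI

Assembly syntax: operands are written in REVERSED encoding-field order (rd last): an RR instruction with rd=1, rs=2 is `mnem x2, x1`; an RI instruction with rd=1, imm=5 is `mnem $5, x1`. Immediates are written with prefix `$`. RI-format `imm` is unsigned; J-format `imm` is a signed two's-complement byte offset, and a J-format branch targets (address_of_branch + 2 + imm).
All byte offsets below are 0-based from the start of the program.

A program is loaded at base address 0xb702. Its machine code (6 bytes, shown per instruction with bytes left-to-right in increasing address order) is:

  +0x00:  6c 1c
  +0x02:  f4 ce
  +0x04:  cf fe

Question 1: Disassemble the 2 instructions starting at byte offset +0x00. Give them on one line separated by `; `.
andi $28, x12; subi $206, x4

+0x00: 6c 1c ⇒ word 0x6c1c (big)
  top 4b → 0x6 → andi [RI]
  rd@[11:8]=0xc ⇒ x12
  imm@[7:0]=0x1c ⇒ $28
+0x02: f4 ce ⇒ word 0xf4ce (big)
  top 4b → 0xf → subi [RI]
  rd@[11:8]=0x4 ⇒ x4
  imm@[7:0]=0xce ⇒ $206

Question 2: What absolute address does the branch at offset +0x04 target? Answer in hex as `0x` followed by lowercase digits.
[04] cf fe → 0xcffe
  top 4b → 0xc → call [J]
  imm: (w>>0)&0xfff=0xffe (s12→-2) → $-2
  target = base 0xb702 + off 0x04 + 2 + imm -2 = 0xb706

0xb706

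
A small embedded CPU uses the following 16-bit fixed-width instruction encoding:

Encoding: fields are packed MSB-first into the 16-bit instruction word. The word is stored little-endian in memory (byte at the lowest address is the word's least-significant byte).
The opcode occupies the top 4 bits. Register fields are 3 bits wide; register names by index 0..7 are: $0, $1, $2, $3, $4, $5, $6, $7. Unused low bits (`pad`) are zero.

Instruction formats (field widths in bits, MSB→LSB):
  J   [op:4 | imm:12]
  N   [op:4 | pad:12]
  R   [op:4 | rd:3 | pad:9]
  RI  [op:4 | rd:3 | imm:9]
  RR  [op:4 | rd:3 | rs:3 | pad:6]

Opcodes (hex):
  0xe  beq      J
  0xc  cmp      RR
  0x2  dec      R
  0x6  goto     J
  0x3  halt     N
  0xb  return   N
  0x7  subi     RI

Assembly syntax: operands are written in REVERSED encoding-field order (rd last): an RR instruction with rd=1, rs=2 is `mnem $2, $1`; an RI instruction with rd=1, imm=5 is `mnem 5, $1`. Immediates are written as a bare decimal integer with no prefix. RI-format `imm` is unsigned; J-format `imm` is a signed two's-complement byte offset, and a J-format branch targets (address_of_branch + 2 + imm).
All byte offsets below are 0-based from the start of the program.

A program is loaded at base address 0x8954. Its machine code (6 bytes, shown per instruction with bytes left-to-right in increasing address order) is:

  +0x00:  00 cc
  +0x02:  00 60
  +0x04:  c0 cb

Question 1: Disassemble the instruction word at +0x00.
cmp $0, $6

+0x00: 00 cc ⇒ word 0xcc00 (little)
  top 4b → 0xc → cmp [RR]
  rd@[11:9]=0x6 ⇒ $6
  rs@[8:6]=0x0 ⇒ $0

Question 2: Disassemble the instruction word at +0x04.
cmp $7, $5

[04] c0 cb → 0xcbc0
  op=0xcbc0>>12=0xc ⇒ cmp (RR)
  [11:9] rd=5 = $5
  [8:6] rs=7 = $7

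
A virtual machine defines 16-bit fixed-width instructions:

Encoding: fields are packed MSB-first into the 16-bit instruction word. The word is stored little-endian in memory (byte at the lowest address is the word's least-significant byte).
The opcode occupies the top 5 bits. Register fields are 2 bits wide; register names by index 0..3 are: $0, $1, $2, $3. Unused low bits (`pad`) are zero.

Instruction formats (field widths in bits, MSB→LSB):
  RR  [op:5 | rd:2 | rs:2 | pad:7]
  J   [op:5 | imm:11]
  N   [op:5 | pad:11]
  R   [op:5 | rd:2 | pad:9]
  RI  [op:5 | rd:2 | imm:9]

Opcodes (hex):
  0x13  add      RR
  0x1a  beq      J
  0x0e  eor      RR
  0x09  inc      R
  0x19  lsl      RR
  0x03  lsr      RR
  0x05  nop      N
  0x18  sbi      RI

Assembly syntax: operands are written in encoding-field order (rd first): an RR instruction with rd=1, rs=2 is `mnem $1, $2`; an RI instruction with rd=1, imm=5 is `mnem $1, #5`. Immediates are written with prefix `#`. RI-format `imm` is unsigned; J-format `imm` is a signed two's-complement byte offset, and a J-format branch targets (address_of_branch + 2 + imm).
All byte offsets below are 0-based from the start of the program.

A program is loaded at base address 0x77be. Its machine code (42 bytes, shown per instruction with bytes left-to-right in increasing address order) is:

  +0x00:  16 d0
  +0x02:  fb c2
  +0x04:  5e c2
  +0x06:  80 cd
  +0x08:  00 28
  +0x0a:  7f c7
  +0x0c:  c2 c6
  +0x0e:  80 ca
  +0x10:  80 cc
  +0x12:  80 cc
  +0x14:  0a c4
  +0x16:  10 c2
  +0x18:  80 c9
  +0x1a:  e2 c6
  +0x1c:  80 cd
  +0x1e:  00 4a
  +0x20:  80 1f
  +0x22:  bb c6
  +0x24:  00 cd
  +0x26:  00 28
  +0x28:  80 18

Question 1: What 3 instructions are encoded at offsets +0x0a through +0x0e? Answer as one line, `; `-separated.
+0x0a: 7f c7 ⇒ word 0xc77f (little)
  opcode bits[15:11]=0x18: sbi/RI
  [10:9] rd=3 = $3
  [8:0] imm=383 = #383
+0x0c: c2 c6 ⇒ word 0xc6c2 (little)
  opcode bits[15:11]=0x18: sbi/RI
  [10:9] rd=3 = $3
  [8:0] imm=194 = #194
+0x0e: 80 ca ⇒ word 0xca80 (little)
  opcode bits[15:11]=0x19: lsl/RR
  [10:9] rd=1 = $1
  [8:7] rs=1 = $1

sbi $3, #383; sbi $3, #194; lsl $1, $1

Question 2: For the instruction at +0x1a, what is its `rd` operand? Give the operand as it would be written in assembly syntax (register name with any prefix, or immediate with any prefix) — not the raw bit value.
@+1a  little-endian(e2 c6) = 0xc6e2
  op=0xc6e2>>11=0x18 ⇒ sbi (RI)
  rd@[10:9]=0x3 ⇒ $3
  imm@[8:0]=0xe2 ⇒ #226

$3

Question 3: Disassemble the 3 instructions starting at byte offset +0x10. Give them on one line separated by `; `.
@+10  little-endian(80 cc) = 0xcc80
  opcode bits[15:11]=0x19: lsl/RR
  rd@[10:9]=0x2 ⇒ $2
  rs@[8:7]=0x1 ⇒ $1
@+12  little-endian(80 cc) = 0xcc80
  opcode bits[15:11]=0x19: lsl/RR
  rd@[10:9]=0x2 ⇒ $2
  rs@[8:7]=0x1 ⇒ $1
@+14  little-endian(0a c4) = 0xc40a
  opcode bits[15:11]=0x18: sbi/RI
  rd@[10:9]=0x2 ⇒ $2
  imm@[8:0]=0xa ⇒ #10

lsl $2, $1; lsl $2, $1; sbi $2, #10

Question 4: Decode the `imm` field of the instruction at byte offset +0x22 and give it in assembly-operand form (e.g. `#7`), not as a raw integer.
@+22  little-endian(bb c6) = 0xc6bb
  opcode bits[15:11]=0x18: sbi/RI
  rd: (w>>9)&0x3=0x3 → $3
  imm: (w>>0)&0x1ff=0xbb → #187

#187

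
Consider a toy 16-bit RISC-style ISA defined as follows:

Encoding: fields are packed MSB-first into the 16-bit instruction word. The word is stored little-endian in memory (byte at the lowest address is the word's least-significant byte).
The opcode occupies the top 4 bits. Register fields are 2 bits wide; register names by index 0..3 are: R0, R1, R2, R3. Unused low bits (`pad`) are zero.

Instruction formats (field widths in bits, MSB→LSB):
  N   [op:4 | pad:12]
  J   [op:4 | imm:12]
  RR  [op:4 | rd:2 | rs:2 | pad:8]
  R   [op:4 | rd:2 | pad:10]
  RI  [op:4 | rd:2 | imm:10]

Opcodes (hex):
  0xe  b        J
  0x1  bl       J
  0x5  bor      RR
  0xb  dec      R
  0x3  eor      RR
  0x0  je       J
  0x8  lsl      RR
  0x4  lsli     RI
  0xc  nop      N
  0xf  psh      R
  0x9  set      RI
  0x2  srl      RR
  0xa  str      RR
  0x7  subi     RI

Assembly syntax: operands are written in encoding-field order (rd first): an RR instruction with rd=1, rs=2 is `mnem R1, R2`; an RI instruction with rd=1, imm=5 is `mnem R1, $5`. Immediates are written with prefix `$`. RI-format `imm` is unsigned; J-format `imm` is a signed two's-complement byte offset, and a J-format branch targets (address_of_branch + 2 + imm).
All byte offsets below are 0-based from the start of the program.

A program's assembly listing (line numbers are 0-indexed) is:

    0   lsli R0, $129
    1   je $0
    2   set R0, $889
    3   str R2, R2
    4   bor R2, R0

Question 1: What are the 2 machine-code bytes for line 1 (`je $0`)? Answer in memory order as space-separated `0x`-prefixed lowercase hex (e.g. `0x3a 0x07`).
0x00 0x00

L1: je op=0x0:4|imm=0:12 ⇒ 0x0000 ⇒ little 00 00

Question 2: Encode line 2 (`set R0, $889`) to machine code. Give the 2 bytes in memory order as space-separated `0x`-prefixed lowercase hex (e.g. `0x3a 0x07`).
0x79 0x93

2. set fields op=0x9:4|rd=0:2|imm=889:10 → word 9379h → 79 93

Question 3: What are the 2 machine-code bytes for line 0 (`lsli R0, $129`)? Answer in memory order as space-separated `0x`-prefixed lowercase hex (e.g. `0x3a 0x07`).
0x81 0x40

L0: lsli op=0x4:4|rd=0:2|imm=129:10 ⇒ 0x4081 ⇒ little 81 40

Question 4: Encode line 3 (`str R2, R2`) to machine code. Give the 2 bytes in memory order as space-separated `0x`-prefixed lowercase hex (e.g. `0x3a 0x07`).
0x00 0xaa

3. str fields op=0xa:4|rd=2:2|rs=2:2|pad=0:8 → word aa00h → 00 aa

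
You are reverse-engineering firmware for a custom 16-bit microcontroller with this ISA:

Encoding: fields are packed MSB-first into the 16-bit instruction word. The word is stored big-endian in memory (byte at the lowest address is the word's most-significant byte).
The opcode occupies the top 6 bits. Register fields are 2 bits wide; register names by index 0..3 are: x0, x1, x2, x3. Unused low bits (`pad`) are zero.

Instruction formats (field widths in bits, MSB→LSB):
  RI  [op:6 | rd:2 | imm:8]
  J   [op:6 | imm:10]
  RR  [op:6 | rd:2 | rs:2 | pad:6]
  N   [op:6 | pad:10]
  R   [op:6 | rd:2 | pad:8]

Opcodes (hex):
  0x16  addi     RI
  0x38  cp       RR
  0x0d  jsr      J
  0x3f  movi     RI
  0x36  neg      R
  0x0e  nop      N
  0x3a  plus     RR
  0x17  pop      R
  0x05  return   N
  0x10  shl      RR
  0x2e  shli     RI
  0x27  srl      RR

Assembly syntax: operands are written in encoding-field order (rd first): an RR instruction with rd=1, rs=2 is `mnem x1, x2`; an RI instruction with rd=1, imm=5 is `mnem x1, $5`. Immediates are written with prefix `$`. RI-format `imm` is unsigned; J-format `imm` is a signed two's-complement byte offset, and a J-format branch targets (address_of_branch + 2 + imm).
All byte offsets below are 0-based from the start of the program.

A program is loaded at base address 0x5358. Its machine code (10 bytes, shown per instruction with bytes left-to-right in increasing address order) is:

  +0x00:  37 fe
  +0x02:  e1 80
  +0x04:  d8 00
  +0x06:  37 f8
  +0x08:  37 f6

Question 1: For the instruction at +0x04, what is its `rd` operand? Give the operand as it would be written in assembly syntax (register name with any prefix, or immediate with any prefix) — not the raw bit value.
[04] d8 00 → 0xd800
  top 6b → 0x36 → neg [R]
  [9:8] rd=0 = x0

x0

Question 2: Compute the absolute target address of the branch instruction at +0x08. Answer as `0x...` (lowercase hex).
off 0x08: read 37 f6 as big → 0x37f6
  top 6b → 0xd → jsr [J]
  [9:0] imm=1014 (s10→-10) = $-10
  target = base 0x5358 + off 0x08 + 2 + imm -10 = 0x5358

0x5358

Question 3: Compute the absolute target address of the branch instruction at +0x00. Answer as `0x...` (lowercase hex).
0x5358

+0x00: 37 fe ⇒ word 0x37fe (big)
  top 6b → 0xd → jsr [J]
  imm: (w>>0)&0x3ff=0x3fe (s10→-2) → $-2
  target = base 0x5358 + off 0x00 + 2 + imm -2 = 0x5358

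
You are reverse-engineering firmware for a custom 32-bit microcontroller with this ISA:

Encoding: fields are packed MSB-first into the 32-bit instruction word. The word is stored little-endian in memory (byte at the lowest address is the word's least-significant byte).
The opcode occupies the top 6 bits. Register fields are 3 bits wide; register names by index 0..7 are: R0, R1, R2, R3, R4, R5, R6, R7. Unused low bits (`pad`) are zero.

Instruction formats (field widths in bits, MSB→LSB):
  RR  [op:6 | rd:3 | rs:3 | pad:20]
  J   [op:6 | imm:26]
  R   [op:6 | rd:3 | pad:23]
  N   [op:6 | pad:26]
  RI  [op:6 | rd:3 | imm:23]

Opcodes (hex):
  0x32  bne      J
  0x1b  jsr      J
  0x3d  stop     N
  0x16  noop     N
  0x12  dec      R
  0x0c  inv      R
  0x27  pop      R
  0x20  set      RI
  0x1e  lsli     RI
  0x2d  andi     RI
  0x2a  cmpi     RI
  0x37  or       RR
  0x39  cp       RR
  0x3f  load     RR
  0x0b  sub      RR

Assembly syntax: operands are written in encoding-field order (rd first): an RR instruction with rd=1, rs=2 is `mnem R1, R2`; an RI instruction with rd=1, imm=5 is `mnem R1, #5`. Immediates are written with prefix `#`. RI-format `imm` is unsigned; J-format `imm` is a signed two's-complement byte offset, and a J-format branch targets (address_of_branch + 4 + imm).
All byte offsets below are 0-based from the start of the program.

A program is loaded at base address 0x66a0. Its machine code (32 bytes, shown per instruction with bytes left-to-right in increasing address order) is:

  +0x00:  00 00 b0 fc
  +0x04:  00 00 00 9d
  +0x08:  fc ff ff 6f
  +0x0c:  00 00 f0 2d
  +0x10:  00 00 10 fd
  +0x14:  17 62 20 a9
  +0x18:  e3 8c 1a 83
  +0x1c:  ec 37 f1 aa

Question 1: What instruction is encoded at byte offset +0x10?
load R2, R1

@+10  little-endian(00 00 10 fd) = 0xfd100000
  top 6b → 0x3f → load [RR]
  rd@[25:23]=0x2 ⇒ R2
  rs@[22:20]=0x1 ⇒ R1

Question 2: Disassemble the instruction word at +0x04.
pop R2

@+04  little-endian(00 00 00 9d) = 0x9d000000
  opcode bits[31:26]=0x27: pop/R
  rd: (w>>23)&0x7=0x2 → R2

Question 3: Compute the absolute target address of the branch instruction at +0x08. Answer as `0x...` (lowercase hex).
0x66a8

@+08  little-endian(fc ff ff 6f) = 0x6ffffffc
  op=0x6ffffffc>>26=0x1b ⇒ jsr (J)
  imm: (w>>0)&0x3ffffff=0x3fffffc (s26→-4) → #-4
  target = base 0x66a0 + off 0x08 + 4 + imm -4 = 0x66a8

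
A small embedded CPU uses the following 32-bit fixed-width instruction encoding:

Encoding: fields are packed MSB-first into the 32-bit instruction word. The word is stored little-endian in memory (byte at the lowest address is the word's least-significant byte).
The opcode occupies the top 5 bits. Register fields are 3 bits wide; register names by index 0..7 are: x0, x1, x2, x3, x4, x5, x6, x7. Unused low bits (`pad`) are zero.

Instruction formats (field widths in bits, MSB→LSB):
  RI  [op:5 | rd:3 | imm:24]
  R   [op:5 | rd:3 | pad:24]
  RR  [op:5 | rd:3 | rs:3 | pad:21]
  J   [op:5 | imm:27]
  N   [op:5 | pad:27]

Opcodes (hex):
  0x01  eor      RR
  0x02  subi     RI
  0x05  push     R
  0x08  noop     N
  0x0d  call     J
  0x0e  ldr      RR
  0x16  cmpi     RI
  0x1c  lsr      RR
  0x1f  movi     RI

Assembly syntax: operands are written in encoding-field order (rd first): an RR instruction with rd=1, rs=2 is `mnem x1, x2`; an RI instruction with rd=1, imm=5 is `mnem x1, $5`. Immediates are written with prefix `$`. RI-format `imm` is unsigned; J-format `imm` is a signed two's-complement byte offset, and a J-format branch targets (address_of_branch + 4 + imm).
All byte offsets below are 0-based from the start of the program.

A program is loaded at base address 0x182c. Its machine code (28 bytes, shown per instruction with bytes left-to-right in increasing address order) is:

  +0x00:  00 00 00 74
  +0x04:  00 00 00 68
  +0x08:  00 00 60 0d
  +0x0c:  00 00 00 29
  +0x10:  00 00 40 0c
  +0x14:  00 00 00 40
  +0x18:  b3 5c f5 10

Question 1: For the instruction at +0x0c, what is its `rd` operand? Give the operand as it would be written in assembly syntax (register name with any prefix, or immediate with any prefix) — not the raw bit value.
x1

off 0x0c: read 00 00 00 29 as little → 0x29000000
  opcode bits[31:27]=0x5: push/R
  rd: (w>>24)&0x7=0x1 → x1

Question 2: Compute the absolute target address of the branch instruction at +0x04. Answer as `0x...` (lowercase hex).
[04] 00 00 00 68 → 0x68000000
  opcode bits[31:27]=0xd: call/J
  imm: (w>>0)&0x7ffffff=0x0 → $0
  target = base 0x182c + off 0x04 + 4 + imm 0 = 0x1834

0x1834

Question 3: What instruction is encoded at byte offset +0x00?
ldr x4, x0

[00] 00 00 00 74 → 0x74000000
  opcode bits[31:27]=0xe: ldr/RR
  rd: (w>>24)&0x7=0x4 → x4
  rs: (w>>21)&0x7=0x0 → x0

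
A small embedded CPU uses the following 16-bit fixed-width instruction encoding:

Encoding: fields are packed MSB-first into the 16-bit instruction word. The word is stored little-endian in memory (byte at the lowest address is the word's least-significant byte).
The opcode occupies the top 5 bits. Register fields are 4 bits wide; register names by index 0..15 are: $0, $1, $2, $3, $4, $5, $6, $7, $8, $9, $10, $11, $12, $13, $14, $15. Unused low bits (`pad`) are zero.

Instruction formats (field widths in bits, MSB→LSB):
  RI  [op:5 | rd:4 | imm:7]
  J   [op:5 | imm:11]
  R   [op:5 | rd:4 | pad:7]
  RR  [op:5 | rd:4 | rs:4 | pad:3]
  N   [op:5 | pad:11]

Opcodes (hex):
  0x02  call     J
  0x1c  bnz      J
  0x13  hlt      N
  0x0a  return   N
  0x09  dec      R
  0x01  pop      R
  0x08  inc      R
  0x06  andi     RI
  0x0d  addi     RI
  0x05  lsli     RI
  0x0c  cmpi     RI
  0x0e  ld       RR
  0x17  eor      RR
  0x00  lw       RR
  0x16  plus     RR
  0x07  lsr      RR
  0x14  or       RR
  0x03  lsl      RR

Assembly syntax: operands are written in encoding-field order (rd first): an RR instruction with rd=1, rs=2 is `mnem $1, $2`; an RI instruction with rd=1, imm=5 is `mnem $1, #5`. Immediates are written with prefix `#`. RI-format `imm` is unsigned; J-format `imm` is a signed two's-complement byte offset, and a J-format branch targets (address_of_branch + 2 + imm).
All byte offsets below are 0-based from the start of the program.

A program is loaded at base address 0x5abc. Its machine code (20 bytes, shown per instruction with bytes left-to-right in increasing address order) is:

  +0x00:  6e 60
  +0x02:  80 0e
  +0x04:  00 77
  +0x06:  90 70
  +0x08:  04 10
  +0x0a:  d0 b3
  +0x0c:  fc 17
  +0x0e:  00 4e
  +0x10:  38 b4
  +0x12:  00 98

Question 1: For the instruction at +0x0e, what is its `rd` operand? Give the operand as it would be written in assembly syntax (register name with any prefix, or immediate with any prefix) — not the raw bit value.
$12

+0x0e: 00 4e ⇒ word 0x4e00 (little)
  top 5b → 0x9 → dec [R]
  [10:7] rd=12 = $12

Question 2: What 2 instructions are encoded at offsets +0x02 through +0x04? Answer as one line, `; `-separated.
pop $13; ld $14, $0

@+02  little-endian(80 0e) = 0x0e80
  top 5b → 0x1 → pop [R]
  rd@[10:7]=0xd ⇒ $13
@+04  little-endian(00 77) = 0x7700
  top 5b → 0xe → ld [RR]
  rd@[10:7]=0xe ⇒ $14
  rs@[6:3]=0x0 ⇒ $0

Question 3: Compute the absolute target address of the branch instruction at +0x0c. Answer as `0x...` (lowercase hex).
off 0x0c: read fc 17 as little → 0x17fc
  opcode bits[15:11]=0x2: call/J
  imm: (w>>0)&0x7ff=0x7fc (s11→-4) → #-4
  target = base 0x5abc + off 0x0c + 2 + imm -4 = 0x5ac6

0x5ac6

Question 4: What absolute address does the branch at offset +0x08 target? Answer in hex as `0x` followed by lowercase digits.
0x5aca

+0x08: 04 10 ⇒ word 0x1004 (little)
  opcode bits[15:11]=0x2: call/J
  imm: (w>>0)&0x7ff=0x4 → #4
  target = base 0x5abc + off 0x08 + 2 + imm 4 = 0x5aca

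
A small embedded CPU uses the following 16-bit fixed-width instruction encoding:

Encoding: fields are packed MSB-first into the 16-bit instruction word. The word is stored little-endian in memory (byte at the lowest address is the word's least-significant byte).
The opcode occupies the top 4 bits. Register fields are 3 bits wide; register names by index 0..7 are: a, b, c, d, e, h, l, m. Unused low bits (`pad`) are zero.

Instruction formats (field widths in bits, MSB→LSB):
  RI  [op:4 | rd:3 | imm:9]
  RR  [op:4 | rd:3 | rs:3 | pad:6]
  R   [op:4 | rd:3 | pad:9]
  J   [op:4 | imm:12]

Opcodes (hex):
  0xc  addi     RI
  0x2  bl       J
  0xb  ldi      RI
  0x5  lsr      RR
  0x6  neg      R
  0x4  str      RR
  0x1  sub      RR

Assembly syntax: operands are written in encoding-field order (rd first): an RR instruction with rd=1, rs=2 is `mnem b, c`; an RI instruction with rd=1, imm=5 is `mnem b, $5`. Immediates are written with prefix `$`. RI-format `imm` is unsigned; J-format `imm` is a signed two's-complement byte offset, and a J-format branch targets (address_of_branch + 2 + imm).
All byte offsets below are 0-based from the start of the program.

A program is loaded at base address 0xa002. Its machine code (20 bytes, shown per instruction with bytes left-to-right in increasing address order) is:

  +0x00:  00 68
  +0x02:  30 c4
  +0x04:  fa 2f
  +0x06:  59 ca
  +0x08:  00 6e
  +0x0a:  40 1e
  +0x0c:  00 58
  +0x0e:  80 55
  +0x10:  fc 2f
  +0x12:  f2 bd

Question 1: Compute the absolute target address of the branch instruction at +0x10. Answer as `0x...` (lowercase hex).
0xa010

+0x10: fc 2f ⇒ word 0x2ffc (little)
  op=0x2ffc>>12=0x2 ⇒ bl (J)
  [11:0] imm=4092 (s12→-4) = $-4
  target = base 0xa002 + off 0x10 + 2 + imm -4 = 0xa010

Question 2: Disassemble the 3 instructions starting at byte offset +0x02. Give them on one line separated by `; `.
@+02  little-endian(30 c4) = 0xc430
  top 4b → 0xc → addi [RI]
  rd@[11:9]=0x2 ⇒ c
  imm@[8:0]=0x30 ⇒ $48
@+04  little-endian(fa 2f) = 0x2ffa
  top 4b → 0x2 → bl [J]
  imm@[11:0]=0xffa (s12→-6) ⇒ $-6
@+06  little-endian(59 ca) = 0xca59
  top 4b → 0xc → addi [RI]
  rd@[11:9]=0x5 ⇒ h
  imm@[8:0]=0x59 ⇒ $89

addi c, $48; bl $-6; addi h, $89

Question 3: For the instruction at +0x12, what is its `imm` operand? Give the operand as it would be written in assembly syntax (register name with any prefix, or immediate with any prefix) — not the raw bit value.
$498

off 0x12: read f2 bd as little → 0xbdf2
  top 4b → 0xb → ldi [RI]
  rd: (w>>9)&0x7=0x6 → l
  imm: (w>>0)&0x1ff=0x1f2 → $498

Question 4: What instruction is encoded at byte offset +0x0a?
sub m, b

off 0x0a: read 40 1e as little → 0x1e40
  opcode bits[15:12]=0x1: sub/RR
  rd: (w>>9)&0x7=0x7 → m
  rs: (w>>6)&0x7=0x1 → b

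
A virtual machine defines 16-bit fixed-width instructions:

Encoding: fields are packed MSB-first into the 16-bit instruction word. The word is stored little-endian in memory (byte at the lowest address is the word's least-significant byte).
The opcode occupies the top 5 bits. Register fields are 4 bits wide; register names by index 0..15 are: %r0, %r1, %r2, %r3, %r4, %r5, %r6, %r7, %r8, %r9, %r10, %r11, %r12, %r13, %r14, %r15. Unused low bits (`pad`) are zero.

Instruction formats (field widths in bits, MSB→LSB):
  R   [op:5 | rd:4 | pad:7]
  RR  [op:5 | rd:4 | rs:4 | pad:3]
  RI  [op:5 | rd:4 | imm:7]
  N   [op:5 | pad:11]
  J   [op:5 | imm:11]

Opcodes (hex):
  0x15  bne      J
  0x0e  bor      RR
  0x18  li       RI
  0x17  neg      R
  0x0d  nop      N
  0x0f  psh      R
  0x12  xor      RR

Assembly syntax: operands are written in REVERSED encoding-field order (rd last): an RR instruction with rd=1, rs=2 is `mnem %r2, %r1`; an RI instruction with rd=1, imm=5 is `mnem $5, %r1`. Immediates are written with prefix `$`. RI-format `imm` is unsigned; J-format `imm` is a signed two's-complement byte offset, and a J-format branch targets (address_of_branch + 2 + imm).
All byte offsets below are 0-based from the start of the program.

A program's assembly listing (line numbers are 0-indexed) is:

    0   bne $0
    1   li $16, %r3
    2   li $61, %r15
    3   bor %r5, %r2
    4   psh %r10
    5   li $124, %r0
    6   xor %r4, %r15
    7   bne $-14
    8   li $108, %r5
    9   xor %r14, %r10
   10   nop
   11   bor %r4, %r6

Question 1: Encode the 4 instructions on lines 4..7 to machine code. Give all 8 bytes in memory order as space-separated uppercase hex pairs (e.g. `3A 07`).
line 4 (psh): pack op=0xf:5|rd=10:4|pad=0:7 = 0x7d00; little→ 00 7d
line 5 (li): pack op=0x18:5|rd=0:4|imm=124:7 = 0xc07c; little→ 7c c0
line 6 (xor): pack op=0x12:5|rd=15:4|rs=4:4|pad=0:3 = 0x97a0; little→ a0 97
line 7 (bne): pack op=0x15:5|imm=-14:11 = 0xaff2; little→ f2 af

00 7D 7C C0 A0 97 F2 AF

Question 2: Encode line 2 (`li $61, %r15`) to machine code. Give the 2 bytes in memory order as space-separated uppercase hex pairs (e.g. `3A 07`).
BD C7

2. li fields op=0x18:5|rd=15:4|imm=61:7 → word c7bdh → bd c7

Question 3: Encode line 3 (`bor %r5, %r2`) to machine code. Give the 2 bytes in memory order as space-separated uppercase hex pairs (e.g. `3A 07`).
28 71

line 3 (bor): pack op=0xe:5|rd=2:4|rs=5:4|pad=0:3 = 0x7128; little→ 28 71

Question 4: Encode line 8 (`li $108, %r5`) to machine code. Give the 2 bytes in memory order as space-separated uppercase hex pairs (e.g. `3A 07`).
8. li fields op=0x18:5|rd=5:4|imm=108:7 → word c2ech → ec c2

EC C2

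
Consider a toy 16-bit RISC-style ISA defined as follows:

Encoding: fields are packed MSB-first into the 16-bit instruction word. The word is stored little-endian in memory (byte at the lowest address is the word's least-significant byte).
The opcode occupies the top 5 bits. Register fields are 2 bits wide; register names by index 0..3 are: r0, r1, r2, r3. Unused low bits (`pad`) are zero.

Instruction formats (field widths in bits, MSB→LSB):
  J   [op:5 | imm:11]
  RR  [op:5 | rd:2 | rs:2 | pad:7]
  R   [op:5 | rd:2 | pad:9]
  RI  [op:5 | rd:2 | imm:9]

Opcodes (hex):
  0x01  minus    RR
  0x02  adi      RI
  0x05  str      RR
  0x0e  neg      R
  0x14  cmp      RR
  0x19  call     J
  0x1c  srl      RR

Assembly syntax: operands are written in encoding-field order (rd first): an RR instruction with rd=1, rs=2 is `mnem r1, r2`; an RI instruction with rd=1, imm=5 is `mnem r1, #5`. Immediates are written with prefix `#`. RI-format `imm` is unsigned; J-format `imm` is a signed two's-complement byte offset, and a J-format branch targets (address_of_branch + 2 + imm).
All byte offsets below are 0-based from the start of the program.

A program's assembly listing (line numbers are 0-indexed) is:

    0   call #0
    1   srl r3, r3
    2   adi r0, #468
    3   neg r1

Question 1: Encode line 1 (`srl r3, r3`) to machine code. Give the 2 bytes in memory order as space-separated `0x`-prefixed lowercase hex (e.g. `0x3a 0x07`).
0x80 0xe7

1. srl fields op=0x1c:5|rd=3:2|rs=3:2|pad=0:7 → word e780h → 80 e7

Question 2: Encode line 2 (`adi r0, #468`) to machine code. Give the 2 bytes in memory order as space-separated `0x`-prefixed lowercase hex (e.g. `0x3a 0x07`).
line 2 (adi): pack op=0x2:5|rd=0:2|imm=468:9 = 0x11d4; little→ d4 11

0xd4 0x11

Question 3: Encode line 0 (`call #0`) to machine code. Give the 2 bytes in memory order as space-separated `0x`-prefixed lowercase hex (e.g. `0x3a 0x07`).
L0: call op=0x19:5|imm=0:11 ⇒ 0xc800 ⇒ little 00 c8

0x00 0xc8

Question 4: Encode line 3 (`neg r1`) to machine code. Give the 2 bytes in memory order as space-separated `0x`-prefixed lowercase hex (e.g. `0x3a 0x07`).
3. neg fields op=0xe:5|rd=1:2|pad=0:9 → word 7200h → 00 72

0x00 0x72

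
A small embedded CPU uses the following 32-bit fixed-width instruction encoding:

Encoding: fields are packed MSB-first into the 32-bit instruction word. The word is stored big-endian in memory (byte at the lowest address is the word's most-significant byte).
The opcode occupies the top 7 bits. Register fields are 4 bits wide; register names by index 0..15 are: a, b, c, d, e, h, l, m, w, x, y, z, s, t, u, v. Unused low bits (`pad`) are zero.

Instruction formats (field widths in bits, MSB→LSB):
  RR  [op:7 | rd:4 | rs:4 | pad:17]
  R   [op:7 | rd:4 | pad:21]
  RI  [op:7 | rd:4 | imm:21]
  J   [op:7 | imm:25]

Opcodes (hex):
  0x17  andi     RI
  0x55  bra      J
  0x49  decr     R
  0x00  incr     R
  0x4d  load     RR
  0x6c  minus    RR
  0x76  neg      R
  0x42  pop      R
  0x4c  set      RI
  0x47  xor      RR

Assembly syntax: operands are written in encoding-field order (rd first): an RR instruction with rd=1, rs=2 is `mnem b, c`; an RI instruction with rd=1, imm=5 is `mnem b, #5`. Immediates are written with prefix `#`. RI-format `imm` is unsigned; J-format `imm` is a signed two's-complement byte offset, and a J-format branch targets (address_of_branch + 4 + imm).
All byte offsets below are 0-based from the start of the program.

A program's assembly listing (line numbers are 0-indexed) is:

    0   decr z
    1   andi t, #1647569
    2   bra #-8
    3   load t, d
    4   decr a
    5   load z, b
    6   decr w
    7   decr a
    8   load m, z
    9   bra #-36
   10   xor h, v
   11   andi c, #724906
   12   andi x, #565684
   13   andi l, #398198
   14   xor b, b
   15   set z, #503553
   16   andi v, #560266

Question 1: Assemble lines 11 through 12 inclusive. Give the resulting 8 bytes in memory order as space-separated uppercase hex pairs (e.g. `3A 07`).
2E 4B 0F AA 2F 28 A1 B4

11. andi fields op=0x17:7|rd=2:4|imm=724906:21 → word 2e4b0faah → 2e 4b 0f aa
12. andi fields op=0x17:7|rd=9:4|imm=565684:21 → word 2f28a1b4h → 2f 28 a1 b4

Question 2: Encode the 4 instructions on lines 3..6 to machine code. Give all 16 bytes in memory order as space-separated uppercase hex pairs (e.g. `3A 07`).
line 3 (load): pack op=0x4d:7|rd=13:4|rs=3:4|pad=0:17 = 0x9ba60000; big→ 9b a6 00 00
line 4 (decr): pack op=0x49:7|rd=0:4|pad=0:21 = 0x92000000; big→ 92 00 00 00
line 5 (load): pack op=0x4d:7|rd=11:4|rs=1:4|pad=0:17 = 0x9b620000; big→ 9b 62 00 00
line 6 (decr): pack op=0x49:7|rd=8:4|pad=0:21 = 0x93000000; big→ 93 00 00 00

9B A6 00 00 92 00 00 00 9B 62 00 00 93 00 00 00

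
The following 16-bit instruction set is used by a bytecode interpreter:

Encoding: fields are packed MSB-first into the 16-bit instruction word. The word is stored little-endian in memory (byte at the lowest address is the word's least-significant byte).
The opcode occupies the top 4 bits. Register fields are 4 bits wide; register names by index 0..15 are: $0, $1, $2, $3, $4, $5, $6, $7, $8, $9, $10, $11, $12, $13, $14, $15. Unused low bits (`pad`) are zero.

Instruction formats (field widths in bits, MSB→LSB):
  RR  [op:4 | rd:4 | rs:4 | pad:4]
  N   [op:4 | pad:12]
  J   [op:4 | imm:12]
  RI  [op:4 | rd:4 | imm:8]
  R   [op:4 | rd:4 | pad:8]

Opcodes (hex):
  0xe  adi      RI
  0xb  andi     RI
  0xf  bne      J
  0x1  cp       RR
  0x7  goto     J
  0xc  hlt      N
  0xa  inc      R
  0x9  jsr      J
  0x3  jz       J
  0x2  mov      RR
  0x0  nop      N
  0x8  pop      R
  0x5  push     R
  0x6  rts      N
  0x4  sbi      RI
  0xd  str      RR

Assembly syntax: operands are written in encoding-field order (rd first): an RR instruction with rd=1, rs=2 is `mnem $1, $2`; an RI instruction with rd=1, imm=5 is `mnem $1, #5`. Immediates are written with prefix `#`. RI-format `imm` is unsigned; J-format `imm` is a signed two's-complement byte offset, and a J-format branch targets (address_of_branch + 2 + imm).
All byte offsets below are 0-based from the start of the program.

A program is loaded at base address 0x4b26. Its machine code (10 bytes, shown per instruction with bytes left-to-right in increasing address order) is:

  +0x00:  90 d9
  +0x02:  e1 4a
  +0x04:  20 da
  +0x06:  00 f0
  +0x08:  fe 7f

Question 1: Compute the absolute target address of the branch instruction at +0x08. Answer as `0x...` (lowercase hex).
0x4b2e

@+08  little-endian(fe 7f) = 0x7ffe
  opcode bits[15:12]=0x7: goto/J
  imm: (w>>0)&0xfff=0xffe (s12→-2) → #-2
  target = base 0x4b26 + off 0x08 + 2 + imm -2 = 0x4b2e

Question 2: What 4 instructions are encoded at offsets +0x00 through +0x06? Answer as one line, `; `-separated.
str $9, $9; sbi $10, #225; str $10, $2; bne #0

+0x00: 90 d9 ⇒ word 0xd990 (little)
  opcode bits[15:12]=0xd: str/RR
  rd@[11:8]=0x9 ⇒ $9
  rs@[7:4]=0x9 ⇒ $9
+0x02: e1 4a ⇒ word 0x4ae1 (little)
  opcode bits[15:12]=0x4: sbi/RI
  rd@[11:8]=0xa ⇒ $10
  imm@[7:0]=0xe1 ⇒ #225
+0x04: 20 da ⇒ word 0xda20 (little)
  opcode bits[15:12]=0xd: str/RR
  rd@[11:8]=0xa ⇒ $10
  rs@[7:4]=0x2 ⇒ $2
+0x06: 00 f0 ⇒ word 0xf000 (little)
  opcode bits[15:12]=0xf: bne/J
  imm@[11:0]=0x0 ⇒ #0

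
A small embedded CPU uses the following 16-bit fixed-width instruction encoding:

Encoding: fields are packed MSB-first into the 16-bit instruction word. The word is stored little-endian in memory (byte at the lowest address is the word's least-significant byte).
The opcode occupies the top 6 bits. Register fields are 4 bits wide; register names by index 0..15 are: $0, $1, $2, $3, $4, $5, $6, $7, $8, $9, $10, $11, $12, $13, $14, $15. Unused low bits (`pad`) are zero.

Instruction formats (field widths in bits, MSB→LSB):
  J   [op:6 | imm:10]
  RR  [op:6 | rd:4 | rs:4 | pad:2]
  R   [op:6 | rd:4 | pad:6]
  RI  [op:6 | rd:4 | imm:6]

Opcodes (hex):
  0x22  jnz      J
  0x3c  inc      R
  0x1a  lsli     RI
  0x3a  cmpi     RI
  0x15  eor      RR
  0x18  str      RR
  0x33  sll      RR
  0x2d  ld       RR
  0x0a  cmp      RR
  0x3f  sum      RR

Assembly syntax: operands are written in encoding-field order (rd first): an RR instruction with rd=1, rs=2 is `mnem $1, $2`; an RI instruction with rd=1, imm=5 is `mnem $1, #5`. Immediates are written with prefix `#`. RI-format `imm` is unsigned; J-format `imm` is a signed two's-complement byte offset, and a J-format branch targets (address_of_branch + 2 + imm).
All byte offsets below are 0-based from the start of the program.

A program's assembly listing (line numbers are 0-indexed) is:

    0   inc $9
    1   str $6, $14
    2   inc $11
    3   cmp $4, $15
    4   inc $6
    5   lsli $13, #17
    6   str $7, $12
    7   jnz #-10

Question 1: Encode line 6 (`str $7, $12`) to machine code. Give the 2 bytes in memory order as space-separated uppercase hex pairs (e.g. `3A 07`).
L6: str op=0x18:6|rd=7:4|rs=12:4|pad=0:2 ⇒ 0x61f0 ⇒ little f0 61

F0 61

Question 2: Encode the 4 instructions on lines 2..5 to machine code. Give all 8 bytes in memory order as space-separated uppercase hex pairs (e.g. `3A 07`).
2. inc fields op=0x3c:6|rd=11:4|pad=0:6 → word f2c0h → c0 f2
3. cmp fields op=0xa:6|rd=4:4|rs=15:4|pad=0:2 → word 293ch → 3c 29
4. inc fields op=0x3c:6|rd=6:4|pad=0:6 → word f180h → 80 f1
5. lsli fields op=0x1a:6|rd=13:4|imm=17:6 → word 6b51h → 51 6b

C0 F2 3C 29 80 F1 51 6B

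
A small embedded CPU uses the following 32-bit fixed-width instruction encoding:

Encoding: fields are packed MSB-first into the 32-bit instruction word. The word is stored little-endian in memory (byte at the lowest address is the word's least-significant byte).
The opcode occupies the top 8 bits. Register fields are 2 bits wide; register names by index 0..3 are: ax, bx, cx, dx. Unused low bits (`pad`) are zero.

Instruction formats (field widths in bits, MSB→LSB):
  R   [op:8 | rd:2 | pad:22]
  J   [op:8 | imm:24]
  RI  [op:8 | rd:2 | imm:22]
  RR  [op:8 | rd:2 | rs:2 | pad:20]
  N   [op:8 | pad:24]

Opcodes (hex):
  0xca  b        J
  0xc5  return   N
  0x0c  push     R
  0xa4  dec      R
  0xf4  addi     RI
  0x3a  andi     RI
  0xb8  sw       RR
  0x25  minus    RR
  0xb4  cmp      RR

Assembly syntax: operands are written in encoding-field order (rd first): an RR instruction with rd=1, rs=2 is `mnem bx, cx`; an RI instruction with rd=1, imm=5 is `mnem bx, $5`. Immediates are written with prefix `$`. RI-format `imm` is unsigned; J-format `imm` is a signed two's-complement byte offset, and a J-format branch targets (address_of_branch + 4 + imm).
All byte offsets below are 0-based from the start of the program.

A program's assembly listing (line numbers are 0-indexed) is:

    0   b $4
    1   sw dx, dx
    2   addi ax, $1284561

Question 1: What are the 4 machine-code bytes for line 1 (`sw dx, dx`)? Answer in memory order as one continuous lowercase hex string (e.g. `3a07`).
0000f0b8

1. sw fields op=0xb8:8|rd=3:2|rs=3:2|pad=0:20 → word b8f00000h → 00 00 f0 b8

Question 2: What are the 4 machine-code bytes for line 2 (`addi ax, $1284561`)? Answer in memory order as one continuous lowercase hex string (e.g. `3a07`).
d19913f4

L2: addi op=0xf4:8|rd=0:2|imm=1284561:22 ⇒ 0xf41399d1 ⇒ little d1 99 13 f4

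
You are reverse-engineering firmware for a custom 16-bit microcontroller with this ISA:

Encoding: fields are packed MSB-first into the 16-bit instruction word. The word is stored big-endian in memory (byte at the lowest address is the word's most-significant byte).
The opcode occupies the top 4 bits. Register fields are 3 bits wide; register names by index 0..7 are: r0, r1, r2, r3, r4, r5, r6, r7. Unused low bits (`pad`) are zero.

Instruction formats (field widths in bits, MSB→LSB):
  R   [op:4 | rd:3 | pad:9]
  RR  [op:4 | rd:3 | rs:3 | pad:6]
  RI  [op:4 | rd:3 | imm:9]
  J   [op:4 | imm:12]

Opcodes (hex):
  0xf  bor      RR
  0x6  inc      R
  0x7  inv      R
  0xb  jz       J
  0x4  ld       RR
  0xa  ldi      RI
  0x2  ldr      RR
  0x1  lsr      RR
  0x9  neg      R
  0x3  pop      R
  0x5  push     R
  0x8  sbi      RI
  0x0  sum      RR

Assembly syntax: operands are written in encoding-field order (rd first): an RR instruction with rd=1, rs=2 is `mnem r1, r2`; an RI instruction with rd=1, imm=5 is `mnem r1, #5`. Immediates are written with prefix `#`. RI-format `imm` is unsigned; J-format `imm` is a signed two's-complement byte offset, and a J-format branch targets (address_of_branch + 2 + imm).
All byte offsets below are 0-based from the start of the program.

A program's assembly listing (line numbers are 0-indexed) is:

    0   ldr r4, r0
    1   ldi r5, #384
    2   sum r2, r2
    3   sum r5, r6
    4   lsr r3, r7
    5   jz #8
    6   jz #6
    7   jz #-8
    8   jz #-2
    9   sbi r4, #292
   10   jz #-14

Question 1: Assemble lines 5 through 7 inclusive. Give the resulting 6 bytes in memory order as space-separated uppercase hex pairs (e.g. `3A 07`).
line 5 (jz): pack op=0xb:4|imm=8:12 = 0xb008; big→ b0 08
line 6 (jz): pack op=0xb:4|imm=6:12 = 0xb006; big→ b0 06
line 7 (jz): pack op=0xb:4|imm=-8:12 = 0xbff8; big→ bf f8

B0 08 B0 06 BF F8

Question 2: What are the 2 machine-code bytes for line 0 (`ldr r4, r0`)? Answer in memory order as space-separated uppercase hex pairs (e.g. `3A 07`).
28 00

L0: ldr op=0x2:4|rd=4:3|rs=0:3|pad=0:6 ⇒ 0x2800 ⇒ big 28 00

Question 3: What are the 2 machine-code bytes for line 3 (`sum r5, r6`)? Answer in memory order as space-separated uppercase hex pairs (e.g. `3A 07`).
0B 80

line 3 (sum): pack op=0x0:4|rd=5:3|rs=6:3|pad=0:6 = 0x0b80; big→ 0b 80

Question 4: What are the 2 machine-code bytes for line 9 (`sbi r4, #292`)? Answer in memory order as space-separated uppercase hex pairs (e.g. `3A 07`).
9. sbi fields op=0x8:4|rd=4:3|imm=292:9 → word 8924h → 89 24

89 24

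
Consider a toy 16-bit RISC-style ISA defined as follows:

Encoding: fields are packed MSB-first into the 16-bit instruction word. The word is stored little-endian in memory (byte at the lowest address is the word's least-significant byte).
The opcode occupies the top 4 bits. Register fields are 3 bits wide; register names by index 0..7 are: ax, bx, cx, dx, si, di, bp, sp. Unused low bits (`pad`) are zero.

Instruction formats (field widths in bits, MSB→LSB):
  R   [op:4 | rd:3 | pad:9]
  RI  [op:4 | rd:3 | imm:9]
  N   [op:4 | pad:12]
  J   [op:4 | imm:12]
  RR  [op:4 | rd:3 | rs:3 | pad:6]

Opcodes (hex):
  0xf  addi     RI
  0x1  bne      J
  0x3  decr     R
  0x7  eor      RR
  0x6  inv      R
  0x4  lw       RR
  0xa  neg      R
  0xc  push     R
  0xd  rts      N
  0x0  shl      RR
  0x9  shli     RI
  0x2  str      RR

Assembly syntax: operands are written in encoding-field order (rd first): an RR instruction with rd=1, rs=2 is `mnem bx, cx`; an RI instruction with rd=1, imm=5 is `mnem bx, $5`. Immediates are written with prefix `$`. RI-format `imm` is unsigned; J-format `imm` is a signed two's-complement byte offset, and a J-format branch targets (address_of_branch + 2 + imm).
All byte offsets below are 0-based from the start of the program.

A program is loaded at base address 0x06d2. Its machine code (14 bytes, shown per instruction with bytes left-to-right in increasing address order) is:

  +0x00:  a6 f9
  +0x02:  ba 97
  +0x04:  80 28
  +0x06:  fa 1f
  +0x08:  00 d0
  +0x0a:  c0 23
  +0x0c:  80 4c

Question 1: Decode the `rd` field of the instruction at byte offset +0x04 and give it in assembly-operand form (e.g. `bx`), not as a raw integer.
@+04  little-endian(80 28) = 0x2880
  op=0x2880>>12=0x2 ⇒ str (RR)
  rd@[11:9]=0x4 ⇒ si
  rs@[8:6]=0x2 ⇒ cx

si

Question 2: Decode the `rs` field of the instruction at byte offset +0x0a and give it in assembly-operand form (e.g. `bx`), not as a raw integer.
[0a] c0 23 → 0x23c0
  top 4b → 0x2 → str [RR]
  rd: (w>>9)&0x7=0x1 → bx
  rs: (w>>6)&0x7=0x7 → sp

sp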